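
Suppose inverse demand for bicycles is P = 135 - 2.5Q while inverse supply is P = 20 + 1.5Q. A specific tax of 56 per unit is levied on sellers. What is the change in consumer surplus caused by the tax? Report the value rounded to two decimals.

Pre-tax equilibrium: 135 - 2.5Q = 20 + 1.5Q gives Q* = 28.75, P* = 63.125.
With the tax, sellers need 56 more per unit: 135 - 2.5Q = 20 + 1.5Q + 56, so Q_t = 14.75. Buyers pay P_b = 98.125; sellers receive P_s = P_b - 56 = 42.125.
CS falls from (1/2)(28.75)(71.875) = 1033.2031 to (1/2)(14.75)(36.875) = 271.9531, a change of -761.25.

-761.25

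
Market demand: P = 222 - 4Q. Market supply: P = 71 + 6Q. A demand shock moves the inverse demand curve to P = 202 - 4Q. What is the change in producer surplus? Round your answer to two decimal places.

-169.20

Initial equilibrium: Q_0 = 15.1, P_0 = 161.6; CS_0 = (1/2)(15.1)(60.4) = 456.02, PS_0 = (1/2)(15.1)(90.6) = 684.03.
New equilibrium: 202 - 4Q = 71 + 6Q gives Q_1 = 13.1, P_1 = 149.6; CS_1 = 343.22, PS_1 = 514.83.
Change in producer surplus = 514.83 - 684.03 = -169.2.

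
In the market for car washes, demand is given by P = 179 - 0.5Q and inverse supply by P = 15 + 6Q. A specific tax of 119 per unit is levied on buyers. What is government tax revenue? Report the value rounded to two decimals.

Without the tax, 179 - 0.5Q = 15 + 6Q so Q* = 25.2308 and P* = 166.3846.
A tax on buyers shifts demand down by 119: (179 - 119) - 0.5Q = 15 + 6Q, so Q_t = 6.9231. Buyers pay P_b = 175.5385; sellers receive P_s = P_b - 119 = 56.5385.
Tax revenue = t x Q_t = 119 x 6.9231 = 823.8462.

823.85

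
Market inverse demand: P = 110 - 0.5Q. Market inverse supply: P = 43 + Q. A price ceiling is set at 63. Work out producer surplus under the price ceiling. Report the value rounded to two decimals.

200.00

Free-market equilibrium: 110 - 0.5Q = 43 + Q gives Q* = 44.6667, P* = 87.6667.
At the ceiling price 63, quantity supplied is (63 - 43)/1 = 20; supply is the short side, so Q = 20 trades at P = 63.
PS is the triangle above supply below 63: (1/2)(20)(63 - 43) = 200.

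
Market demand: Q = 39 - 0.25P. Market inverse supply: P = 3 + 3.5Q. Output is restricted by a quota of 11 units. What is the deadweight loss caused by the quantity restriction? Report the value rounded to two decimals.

Rewriting demand in inverse form: P = 156 - 4Q.
Unrestricted equilibrium: Q* = (156 - 3)/(4 + 3.5) = 20.4.
At Q = 11 the demand price is 156 - 4(11) = 112 and the supply price is 3 + 3.5(11) = 41.5.
DWL = (1/2)(gap between curves at 11) x (Q* - 11) = (1/2)(70.5)(9.4) = 331.35.

331.35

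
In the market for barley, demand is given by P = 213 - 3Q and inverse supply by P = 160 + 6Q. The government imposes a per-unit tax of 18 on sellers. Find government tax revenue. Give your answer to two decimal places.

70.00

Without the tax, 213 - 3Q = 160 + 6Q so Q* = 5.8889 and P* = 195.3333.
With the tax, sellers need 18 more per unit: 213 - 3Q = 160 + 6Q + 18, so Q_t = 3.8889. Buyers pay P_b = 201.3333; sellers receive P_s = P_b - 18 = 183.3333.
Revenue is the tax times quantity traded: 18 x 3.8889 = 70.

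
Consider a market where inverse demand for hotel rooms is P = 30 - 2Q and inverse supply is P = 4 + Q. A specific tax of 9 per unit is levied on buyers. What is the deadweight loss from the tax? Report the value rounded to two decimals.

Without the tax, 30 - 2Q = 4 + Q so Q* = 8.6667 and P* = 12.6667.
A tax on buyers shifts demand down by 9: (30 - 9) - 2Q = 4 + Q, so Q_t = 5.6667. Buyers pay P_b = 18.6667; sellers receive P_s = P_b - 9 = 9.6667.
The welfare triangle lost has base Q* - Q_t = 3 and height t = 9, so DWL = (1/2)(3)(9) = 13.5.

13.50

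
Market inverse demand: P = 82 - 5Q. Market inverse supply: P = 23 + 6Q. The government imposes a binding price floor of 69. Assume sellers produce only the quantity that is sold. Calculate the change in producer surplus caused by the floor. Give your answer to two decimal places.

13.01

Free-market equilibrium: 82 - 5Q = 23 + 6Q gives Q* = 5.3636, P* = 55.1818.
At P = 69, buyers demand (82 - 69)/5 = 2.6 while sellers would supply more, so the quantity traded is 2.6 at price 69.
PS goes from (1/2)(5.3636)(32.1818) = 86.3058 to 99.32 (computed as (69 - 23)(2.6) - (1/2)(6)(2.6)^2), a change of 13.0142.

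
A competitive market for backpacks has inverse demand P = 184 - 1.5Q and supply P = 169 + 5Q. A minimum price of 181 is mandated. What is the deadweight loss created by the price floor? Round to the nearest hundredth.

Without the control, 184 - 1.5Q = 169 + 5Q so Q* = 2.3077 and P* = 180.5385.
At the floor price 181, quantity demanded is (184 - 181)/1.5 = 2; demand is the short side, so Q = 2 trades at P = 181.
At Q = 2 the demand price is 181 and the supply price is 179. Deadweight loss is the triangle between the curves from 2 to 2.3077: (1/2)(181 - 179)(2.3077 - 2) = 0.3077.

0.31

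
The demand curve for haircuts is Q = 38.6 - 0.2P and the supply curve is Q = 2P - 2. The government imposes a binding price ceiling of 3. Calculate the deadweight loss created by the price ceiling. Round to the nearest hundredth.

2627.27

Rewriting demand in inverse form: P = 193 - 5Q.
Rewriting supply in inverse form: P = 1 + 0.5Q.
Free-market equilibrium: 193 - 5Q = 1 + 0.5Q gives Q* = 34.9091, P* = 18.4545.
At P = 3, sellers supply (3 - 1)/0.5 = 4 while buyers want more, so the quantity traded is 4 at price 3.
The lost-trades triangle has base Q* - 4 = 30.9091 and height equal to the gap between the curves at Q = 4, which is 173 - 3 = 170. DWL = (1/2)(30.9091)(170) = 2627.2727.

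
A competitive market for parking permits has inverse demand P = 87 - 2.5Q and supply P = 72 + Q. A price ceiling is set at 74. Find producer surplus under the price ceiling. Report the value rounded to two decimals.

2.00

Free-market equilibrium: 87 - 2.5Q = 72 + Q gives Q* = 4.2857, P* = 76.2857.
At P = 74, sellers supply (74 - 72)/1 = 2 while buyers want more, so the quantity traded is 2 at price 74.
PS is the triangle above supply below 74: (1/2)(2)(74 - 72) = 2.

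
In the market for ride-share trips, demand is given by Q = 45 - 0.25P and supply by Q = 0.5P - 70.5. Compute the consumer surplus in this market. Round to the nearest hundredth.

84.50

Rewriting demand in inverse form: P = 180 - 4Q.
Rewriting supply in inverse form: P = 141 + 2Q.
Equilibrium: 180 - 4Q = 141 + 2Q, so Q* = 6.5 and P* = 154.
CS is the area between the demand curve and P* from 0 to Q*: (1/2)(6.5)(26) = 84.5.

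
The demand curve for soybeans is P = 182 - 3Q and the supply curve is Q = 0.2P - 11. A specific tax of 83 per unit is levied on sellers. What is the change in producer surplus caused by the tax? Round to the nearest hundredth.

-554.41

Rewriting supply in inverse form: P = 55 + 5Q.
Pre-tax equilibrium: 182 - 3Q = 55 + 5Q gives Q* = 15.875, P* = 134.375.
A tax on sellers shifts supply up by 83: 182 - 3Q = 55 + 5Q + 83, so Q_t = 5.5. Buyers pay P_b = 165.5; sellers receive P_s = P_b - 83 = 82.5.
PS falls from (1/2)(15.875)(79.375) = 630.0391 to (1/2)(5.5)(27.5) = 75.625, a change of -554.4141.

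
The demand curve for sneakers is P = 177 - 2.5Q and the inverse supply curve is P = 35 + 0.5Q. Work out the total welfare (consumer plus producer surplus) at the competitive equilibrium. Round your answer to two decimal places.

Setting demand equal to supply, 142 = 3Q, so Q* = 47.3333 and P* = 58.6667.
Total surplus is the full triangle between the curves from 0 to Q*: (1/2)(47.3333)(177 - 35) = 3360.6667.

3360.67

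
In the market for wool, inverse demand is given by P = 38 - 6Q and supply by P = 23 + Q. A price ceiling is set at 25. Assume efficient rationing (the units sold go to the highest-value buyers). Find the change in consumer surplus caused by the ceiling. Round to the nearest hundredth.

0.22

Free-market equilibrium: 38 - 6Q = 23 + Q gives Q* = 2.1429, P* = 25.1429.
At the ceiling price 25, quantity supplied is (25 - 23)/1 = 2; supply is the short side, so Q = 2 trades at P = 25.
CS goes from (1/2)(2.1429)(12.8571) = 13.7755 to 14 (computed as (38 - 25)(2) - (1/2)(6)(2)^2), a change of 0.2245.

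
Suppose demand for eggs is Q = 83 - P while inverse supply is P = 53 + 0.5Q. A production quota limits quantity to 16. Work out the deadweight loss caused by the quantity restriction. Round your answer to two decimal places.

12.00

Rewriting demand in inverse form: P = 83 - Q.
Unrestricted equilibrium: Q* = (83 - 53)/(1 + 0.5) = 20.
At Q = 16 the demand price is 83 - (16) = 67 and the supply price is 53 + 0.5(16) = 61.
DWL = (1/2)(gap between curves at 16) x (Q* - 16) = (1/2)(6)(4) = 12.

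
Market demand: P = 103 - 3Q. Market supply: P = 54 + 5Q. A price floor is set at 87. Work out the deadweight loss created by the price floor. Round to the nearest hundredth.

Without the control, 103 - 3Q = 54 + 5Q so Q* = 6.125 and P* = 84.625.
At P = 87, buyers demand (103 - 87)/3 = 5.3333 while sellers would supply more, so the quantity traded is 5.3333 at price 87.
The lost-trades triangle has base Q* - 5.3333 = 0.7917 and height equal to the gap between the curves at Q = 5.3333, which is 87 - 80.6667 = 6.3333. DWL = (1/2)(0.7917)(6.3333) = 2.5069.

2.51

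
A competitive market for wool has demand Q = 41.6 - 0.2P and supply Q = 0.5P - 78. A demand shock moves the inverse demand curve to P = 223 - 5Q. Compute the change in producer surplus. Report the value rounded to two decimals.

36.43

Rewriting demand in inverse form: P = 208 - 5Q.
Rewriting supply in inverse form: P = 156 + 2Q.
Initial equilibrium: Q_0 = 7.4286, P_0 = 170.8571; CS_0 = (1/2)(7.4286)(37.1429) = 137.9592, PS_0 = (1/2)(7.4286)(14.8571) = 55.1837.
New equilibrium: 223 - 5Q = 156 + 2Q gives Q_1 = 9.5714, P_1 = 175.1429; CS_1 = 229.0306, PS_1 = 91.6122.
Change in producer surplus = 91.6122 - 55.1837 = 36.4286.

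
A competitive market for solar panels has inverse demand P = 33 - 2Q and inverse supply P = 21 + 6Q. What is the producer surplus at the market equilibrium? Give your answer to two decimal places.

Setting demand equal to supply, 12 = 8Q, so Q* = 1.5 and P* = 30.
Producer surplus is the triangle above supply below P*: (1/2)(1.5)(30 - 21) = (1/2)(1.5)(9) = 6.75.

6.75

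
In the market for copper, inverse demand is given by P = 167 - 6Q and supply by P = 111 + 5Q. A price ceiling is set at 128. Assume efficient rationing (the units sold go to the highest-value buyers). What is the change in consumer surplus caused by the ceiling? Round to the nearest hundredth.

Without the control, 167 - 6Q = 111 + 5Q so Q* = 5.0909 and P* = 136.4545.
At the ceiling price 128, quantity supplied is (128 - 111)/5 = 3.4; supply is the short side, so Q = 3.4 trades at P = 128.
CS goes from (1/2)(5.0909)(30.5455) = 77.7521 to 97.92 (computed as (167 - 128)(3.4) - (1/2)(6)(3.4)^2), a change of 20.1679.

20.17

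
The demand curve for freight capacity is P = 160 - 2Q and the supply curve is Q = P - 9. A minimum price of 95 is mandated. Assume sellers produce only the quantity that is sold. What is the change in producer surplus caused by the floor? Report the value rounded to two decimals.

1000.15

Rewriting supply in inverse form: P = 9 + Q.
Without the control, 160 - 2Q = 9 + Q so Q* = 50.3333 and P* = 59.3333.
At the floor price 95, quantity demanded is (160 - 95)/2 = 32.5; demand is the short side, so Q = 32.5 trades at P = 95.
PS goes from (1/2)(50.3333)(50.3333) = 1266.7222 to 2266.875 (computed as (95 - 9)(32.5) - (1/2)(1)(32.5)^2), a change of 1000.1528.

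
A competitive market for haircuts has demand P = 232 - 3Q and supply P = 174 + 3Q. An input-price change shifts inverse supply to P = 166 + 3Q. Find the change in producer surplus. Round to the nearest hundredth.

Initial equilibrium: Q_0 = 9.6667, P_0 = 203; CS_0 = (1/2)(9.6667)(29) = 140.1667, PS_0 = (1/2)(9.6667)(29) = 140.1667.
New equilibrium: 232 - 3Q = 166 + 3Q gives Q_1 = 11, P_1 = 199; CS_1 = 181.5, PS_1 = 181.5.
Change in producer surplus = 181.5 - 140.1667 = 41.3333.

41.33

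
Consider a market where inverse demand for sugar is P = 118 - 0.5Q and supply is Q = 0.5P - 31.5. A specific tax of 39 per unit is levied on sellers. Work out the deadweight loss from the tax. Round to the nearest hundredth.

Rewriting supply in inverse form: P = 63 + 2Q.
Pre-tax equilibrium: 118 - 0.5Q = 63 + 2Q gives Q* = 22, P* = 107.
A tax on sellers shifts supply up by 39: 118 - 0.5Q = 63 + 2Q + 39, so Q_t = 6.4. Buyers pay P_b = 114.8; sellers receive P_s = P_b - 39 = 75.8.
Deadweight loss is the triangle between the curves from Q_t to Q*: (1/2)(22 - 6.4)(39) = 304.2.

304.20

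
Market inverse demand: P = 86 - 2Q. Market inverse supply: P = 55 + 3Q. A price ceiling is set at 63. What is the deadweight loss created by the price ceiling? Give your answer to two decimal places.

31.21

Free-market equilibrium: 86 - 2Q = 55 + 3Q gives Q* = 6.2, P* = 73.6.
At the ceiling price 63, quantity supplied is (63 - 55)/3 = 2.6667; supply is the short side, so Q = 2.6667 trades at P = 63.
At Q = 2.6667 the demand price is 80.6667 and the supply price is 63. Deadweight loss is the triangle between the curves from 2.6667 to 6.2: (1/2)(80.6667 - 63)(6.2 - 2.6667) = 31.2111.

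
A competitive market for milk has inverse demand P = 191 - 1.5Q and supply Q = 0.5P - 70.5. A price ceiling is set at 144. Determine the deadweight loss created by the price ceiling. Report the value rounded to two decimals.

Rewriting supply in inverse form: P = 141 + 2Q.
Free-market equilibrium: 191 - 1.5Q = 141 + 2Q gives Q* = 14.2857, P* = 169.5714.
At the ceiling price 144, quantity supplied is (144 - 141)/2 = 1.5; supply is the short side, so Q = 1.5 trades at P = 144.
At Q = 1.5 the demand price is 188.75 and the supply price is 144. Deadweight loss is the triangle between the curves from 1.5 to 14.2857: (1/2)(188.75 - 144)(14.2857 - 1.5) = 286.0804.

286.08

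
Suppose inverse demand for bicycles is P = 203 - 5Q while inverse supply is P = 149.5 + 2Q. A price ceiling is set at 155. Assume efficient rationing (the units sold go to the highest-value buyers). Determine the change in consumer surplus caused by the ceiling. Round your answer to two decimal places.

-32.94

Without the control, 203 - 5Q = 149.5 + 2Q so Q* = 7.6429 and P* = 164.7857.
At P = 155, sellers supply (155 - 149.5)/2 = 2.75 while buyers want more, so the quantity traded is 2.75 at price 155.
CS goes from (1/2)(7.6429)(38.2143) = 146.0332 to 113.0938 (computed as (203 - 155)(2.75) - (1/2)(5)(2.75)^2), a change of -32.9394.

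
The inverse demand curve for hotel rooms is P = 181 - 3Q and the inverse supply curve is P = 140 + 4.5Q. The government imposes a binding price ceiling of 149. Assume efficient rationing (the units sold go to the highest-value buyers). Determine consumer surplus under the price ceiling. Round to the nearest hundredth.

Without the control, 181 - 3Q = 140 + 4.5Q so Q* = 5.4667 and P* = 164.6.
At the ceiling price 149, quantity supplied is (149 - 140)/4.5 = 2; supply is the short side, so Q = 2 trades at P = 149.
The demand price at Q = 2 is 175. CS is the trapezoid between demand and 149 over [0, 2]: (1/2)[(181 - 149) + (175 - 149)](2) = 58.

58.00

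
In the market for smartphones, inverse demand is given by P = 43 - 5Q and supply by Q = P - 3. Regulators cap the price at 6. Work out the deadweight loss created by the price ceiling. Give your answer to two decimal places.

40.33

Rewriting supply in inverse form: P = 3 + Q.
Without the control, 43 - 5Q = 3 + Q so Q* = 6.6667 and P* = 9.6667.
At the ceiling price 6, quantity supplied is (6 - 3)/1 = 3; supply is the short side, so Q = 3 trades at P = 6.
The lost-trades triangle has base Q* - 3 = 3.6667 and height equal to the gap between the curves at Q = 3, which is 28 - 6 = 22. DWL = (1/2)(3.6667)(22) = 40.3333.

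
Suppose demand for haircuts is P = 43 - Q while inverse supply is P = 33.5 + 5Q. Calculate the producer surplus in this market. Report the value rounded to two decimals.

6.27

Set 43 - Q = 33.5 + 5Q, which gives 9.5 = 6Q, so Q* = 1.5833 and P* = 43 - (1.5833) = 41.4167.
PS is the area between P* and the supply curve from 0 to Q*: (1/2)(1.5833)(7.9167) = 6.2674.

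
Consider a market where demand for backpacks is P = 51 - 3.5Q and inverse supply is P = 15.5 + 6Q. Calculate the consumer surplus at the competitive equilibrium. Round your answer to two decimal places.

Set 51 - 3.5Q = 15.5 + 6Q, which gives 35.5 = 9.5Q, so Q* = 3.7368 and P* = 51 - 3.5(3.7368) = 37.9211.
CS is the area between the demand curve and P* from 0 to Q*: (1/2)(3.7368)(13.0789) = 24.437.

24.44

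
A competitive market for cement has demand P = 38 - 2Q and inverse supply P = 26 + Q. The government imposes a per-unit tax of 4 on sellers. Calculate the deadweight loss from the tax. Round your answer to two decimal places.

2.67

Pre-tax equilibrium: 38 - 2Q = 26 + Q gives Q* = 4, P* = 30.
A tax on sellers shifts supply up by 4: 38 - 2Q = 26 + Q + 4, so Q_t = 2.6667. Buyers pay P_b = 32.6667; sellers receive P_s = P_b - 4 = 28.6667.
Deadweight loss is the triangle between the curves from Q_t to Q*: (1/2)(4 - 2.6667)(4) = 2.6667.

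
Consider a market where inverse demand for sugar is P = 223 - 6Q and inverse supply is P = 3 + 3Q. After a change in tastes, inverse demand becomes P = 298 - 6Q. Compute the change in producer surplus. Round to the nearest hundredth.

Initial equilibrium: Q_0 = 24.4444, P_0 = 76.3333; CS_0 = (1/2)(24.4444)(146.6667) = 1792.5926, PS_0 = (1/2)(24.4444)(73.3333) = 896.2963.
New equilibrium: 298 - 6Q = 3 + 3Q gives Q_1 = 32.7778, P_1 = 101.3333; CS_1 = 3223.1481, PS_1 = 1611.5741.
Change in producer surplus = 1611.5741 - 896.2963 = 715.2778.

715.28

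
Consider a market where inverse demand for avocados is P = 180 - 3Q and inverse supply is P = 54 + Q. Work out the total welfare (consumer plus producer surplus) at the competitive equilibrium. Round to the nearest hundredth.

1984.50

Setting demand equal to supply, 126 = 4Q, so Q* = 31.5 and P* = 85.5.
Total surplus is the full triangle between the curves from 0 to Q*: (1/2)(31.5)(180 - 54) = 1984.5.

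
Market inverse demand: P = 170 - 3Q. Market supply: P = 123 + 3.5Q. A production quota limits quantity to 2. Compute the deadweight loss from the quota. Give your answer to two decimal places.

88.92

Unrestricted equilibrium: Q* = (170 - 123)/(3 + 3.5) = 7.2308.
At Q = 2 the demand price is 170 - 3(2) = 164 and the supply price is 123 + 3.5(2) = 130.
DWL = (1/2)(gap between curves at 2) x (Q* - 2) = (1/2)(34)(5.2308) = 88.9231.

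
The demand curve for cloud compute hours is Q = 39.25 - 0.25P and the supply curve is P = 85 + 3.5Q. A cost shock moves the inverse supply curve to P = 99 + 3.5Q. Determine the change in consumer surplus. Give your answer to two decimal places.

-64.71

Rewriting demand in inverse form: P = 157 - 4Q.
Initial equilibrium: Q_0 = 9.6, P_0 = 118.6; CS_0 = (1/2)(9.6)(38.4) = 184.32, PS_0 = (1/2)(9.6)(33.6) = 161.28.
New equilibrium: 157 - 4Q = 99 + 3.5Q gives Q_1 = 7.7333, P_1 = 126.0667; CS_1 = 119.6089, PS_1 = 104.6578.
Change in consumer surplus = 119.6089 - 184.32 = -64.7111.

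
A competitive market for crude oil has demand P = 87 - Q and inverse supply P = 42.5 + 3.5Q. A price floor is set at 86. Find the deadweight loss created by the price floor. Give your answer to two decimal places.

177.78

Free-market equilibrium: 87 - Q = 42.5 + 3.5Q gives Q* = 9.8889, P* = 77.1111.
At the floor price 86, quantity demanded is (87 - 86)/1 = 1; demand is the short side, so Q = 1 trades at P = 86.
At Q = 1 the demand price is 86 and the supply price is 46. Deadweight loss is the triangle between the curves from 1 to 9.8889: (1/2)(86 - 46)(9.8889 - 1) = 177.7778.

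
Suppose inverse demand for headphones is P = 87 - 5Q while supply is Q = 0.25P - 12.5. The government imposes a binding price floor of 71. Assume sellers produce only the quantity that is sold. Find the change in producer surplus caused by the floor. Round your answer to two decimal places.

12.92

Rewriting supply in inverse form: P = 50 + 4Q.
Without the control, 87 - 5Q = 50 + 4Q so Q* = 4.1111 and P* = 66.4444.
At P = 71, buyers demand (87 - 71)/5 = 3.2 while sellers would supply more, so the quantity traded is 3.2 at price 71.
PS goes from (1/2)(4.1111)(16.4444) = 33.8025 to 46.72 (computed as (71 - 50)(3.2) - (1/2)(4)(3.2)^2), a change of 12.9175.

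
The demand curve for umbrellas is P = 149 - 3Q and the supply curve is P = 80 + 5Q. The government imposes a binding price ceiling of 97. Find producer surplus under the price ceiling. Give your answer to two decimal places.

28.90

Without the control, 149 - 3Q = 80 + 5Q so Q* = 8.625 and P* = 123.125.
At P = 97, sellers supply (97 - 80)/5 = 3.4 while buyers want more, so the quantity traded is 3.4 at price 97.
PS is the triangle above supply below 97: (1/2)(3.4)(97 - 80) = 28.9.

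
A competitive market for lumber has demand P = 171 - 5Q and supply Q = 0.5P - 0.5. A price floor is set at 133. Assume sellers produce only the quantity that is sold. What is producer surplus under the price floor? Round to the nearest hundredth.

Rewriting supply in inverse form: P = 1 + 2Q.
Without the control, 171 - 5Q = 1 + 2Q so Q* = 24.2857 and P* = 49.5714.
At P = 133, buyers demand (171 - 133)/5 = 7.6 while sellers would supply more, so the quantity traded is 7.6 at price 133.
The supply price at Q = 7.6 is 16.2. PS is the trapezoid between 133 and supply over [0, 7.6]: (1/2)[(133 - 1) + (133 - 16.2)](7.6) = 945.44.

945.44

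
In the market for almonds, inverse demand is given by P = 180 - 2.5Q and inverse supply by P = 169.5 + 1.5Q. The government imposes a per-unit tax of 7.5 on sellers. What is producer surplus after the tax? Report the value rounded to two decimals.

0.42

Pre-tax equilibrium: 180 - 2.5Q = 169.5 + 1.5Q gives Q* = 2.625, P* = 173.4375.
With the tax, sellers need 7.5 more per unit: 180 - 2.5Q = 169.5 + 1.5Q + 7.5, so Q_t = 0.75. Buyers pay P_b = 178.125; sellers receive P_s = P_b - 7.5 = 170.625.
PS = (1/2)(Q_t)(P_s - 169.5) = (1/2)(0.75)(1.125) = 0.4219.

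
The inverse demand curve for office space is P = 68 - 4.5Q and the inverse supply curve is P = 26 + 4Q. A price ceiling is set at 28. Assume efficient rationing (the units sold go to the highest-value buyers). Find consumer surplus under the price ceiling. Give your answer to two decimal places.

Without the control, 68 - 4.5Q = 26 + 4Q so Q* = 4.9412 and P* = 45.7647.
At the ceiling price 28, quantity supplied is (28 - 26)/4 = 0.5; supply is the short side, so Q = 0.5 trades at P = 28.
The demand price at Q = 0.5 is 65.75. CS is the trapezoid between demand and 28 over [0, 0.5]: (1/2)[(68 - 28) + (65.75 - 28)](0.5) = 19.4375.

19.44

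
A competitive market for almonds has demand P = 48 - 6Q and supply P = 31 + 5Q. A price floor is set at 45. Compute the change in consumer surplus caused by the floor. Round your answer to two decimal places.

-6.42

Without the control, 48 - 6Q = 31 + 5Q so Q* = 1.5455 and P* = 38.7273.
At the floor price 45, quantity demanded is (48 - 45)/6 = 0.5; demand is the short side, so Q = 0.5 trades at P = 45.
CS goes from (1/2)(1.5455)(9.2727) = 7.1653 to 0.75 (computed as (48 - 45)(0.5) - (1/2)(6)(0.5)^2), a change of -6.4153.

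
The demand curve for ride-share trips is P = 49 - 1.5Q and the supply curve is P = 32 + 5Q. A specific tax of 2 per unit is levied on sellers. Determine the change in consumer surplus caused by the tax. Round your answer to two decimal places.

-1.14

Pre-tax equilibrium: 49 - 1.5Q = 32 + 5Q gives Q* = 2.6154, P* = 45.0769.
A tax on sellers shifts supply up by 2: 49 - 1.5Q = 32 + 5Q + 2, so Q_t = 2.3077. Buyers pay P_b = 45.5385; sellers receive P_s = P_b - 2 = 43.5385.
CS falls from (1/2)(2.6154)(3.9231) = 5.1302 to (1/2)(2.3077)(3.4615) = 3.9941, a change of -1.1361.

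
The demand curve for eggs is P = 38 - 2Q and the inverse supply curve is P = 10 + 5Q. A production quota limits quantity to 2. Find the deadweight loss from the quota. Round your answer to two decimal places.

14.00

Without the quota, 38 - 2Q = 10 + 5Q gives Q* = 4.
At Q = 2 the demand price is 38 - 2(2) = 34 and the supply price is 10 + 5(2) = 20.
DWL = (1/2)(gap between curves at 2) x (Q* - 2) = (1/2)(14)(2) = 14.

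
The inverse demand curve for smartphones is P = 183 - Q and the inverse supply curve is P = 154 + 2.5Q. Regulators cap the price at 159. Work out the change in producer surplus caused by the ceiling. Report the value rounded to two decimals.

Without the control, 183 - Q = 154 + 2.5Q so Q* = 8.2857 and P* = 174.7143.
At the ceiling price 159, quantity supplied is (159 - 154)/2.5 = 2; supply is the short side, so Q = 2 trades at P = 159.
PS goes from (1/2)(8.2857)(20.7143) = 85.8163 to 5 (computed as (159 - 154)(2) - (1/2)(2.5)(2)^2), a change of -80.8163.

-80.82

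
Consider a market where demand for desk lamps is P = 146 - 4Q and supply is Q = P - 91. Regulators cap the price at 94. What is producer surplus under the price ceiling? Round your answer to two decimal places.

4.50

Rewriting supply in inverse form: P = 91 + Q.
Free-market equilibrium: 146 - 4Q = 91 + Q gives Q* = 11, P* = 102.
At P = 94, sellers supply (94 - 91)/1 = 3 while buyers want more, so the quantity traded is 3 at price 94.
PS is the triangle above supply below 94: (1/2)(3)(94 - 91) = 4.5.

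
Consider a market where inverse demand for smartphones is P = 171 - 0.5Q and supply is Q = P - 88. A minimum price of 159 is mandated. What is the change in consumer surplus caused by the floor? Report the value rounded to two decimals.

Rewriting supply in inverse form: P = 88 + Q.
Without the control, 171 - 0.5Q = 88 + Q so Q* = 55.3333 and P* = 143.3333.
At P = 159, buyers demand (171 - 159)/0.5 = 24 while sellers would supply more, so the quantity traded is 24 at price 159.
CS goes from (1/2)(55.3333)(27.6667) = 765.4444 to 144 (computed as (171 - 159)(24) - (1/2)(0.5)(24)^2), a change of -621.4444.

-621.44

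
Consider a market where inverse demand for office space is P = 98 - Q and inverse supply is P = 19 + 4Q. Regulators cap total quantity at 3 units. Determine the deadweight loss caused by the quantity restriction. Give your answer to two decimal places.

409.60

Unrestricted equilibrium: Q* = (98 - 19)/(1 + 4) = 15.8.
At Q = 3 the demand price is 98 - (3) = 95 and the supply price is 19 + 4(3) = 31.
DWL = (1/2)(gap between curves at 3) x (Q* - 3) = (1/2)(64)(12.8) = 409.6.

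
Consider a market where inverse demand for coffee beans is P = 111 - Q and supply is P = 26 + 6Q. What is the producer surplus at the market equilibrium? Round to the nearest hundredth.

442.35

Set 111 - Q = 26 + 6Q, which gives 85 = 7Q, so Q* = 12.1429 and P* = 111 - (12.1429) = 98.8571.
PS is the area between P* and the supply curve from 0 to Q*: (1/2)(12.1429)(72.8571) = 442.3469.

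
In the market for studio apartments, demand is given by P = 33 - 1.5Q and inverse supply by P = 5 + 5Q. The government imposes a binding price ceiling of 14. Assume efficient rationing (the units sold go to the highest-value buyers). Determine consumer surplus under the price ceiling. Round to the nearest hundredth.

31.77

Free-market equilibrium: 33 - 1.5Q = 5 + 5Q gives Q* = 4.3077, P* = 26.5385.
At the ceiling price 14, quantity supplied is (14 - 5)/5 = 1.8; supply is the short side, so Q = 1.8 trades at P = 14.
The demand price at Q = 1.8 is 30.3. CS is the trapezoid between demand and 14 over [0, 1.8]: (1/2)[(33 - 14) + (30.3 - 14)](1.8) = 31.77.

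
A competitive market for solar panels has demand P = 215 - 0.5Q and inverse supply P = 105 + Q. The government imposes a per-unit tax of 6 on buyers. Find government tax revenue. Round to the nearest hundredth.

Pre-tax equilibrium: 215 - 0.5Q = 105 + Q gives Q* = 73.3333, P* = 178.3333.
A tax on buyers shifts demand down by 6: (215 - 6) - 0.5Q = 105 + Q, so Q_t = 69.3333. Buyers pay P_b = 180.3333; sellers receive P_s = P_b - 6 = 174.3333.
Revenue is the tax times quantity traded: 6 x 69.3333 = 416.

416.00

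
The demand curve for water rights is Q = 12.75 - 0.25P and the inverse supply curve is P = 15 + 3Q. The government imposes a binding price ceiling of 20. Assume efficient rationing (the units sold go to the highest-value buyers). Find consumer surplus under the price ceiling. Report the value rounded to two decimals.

Rewriting demand in inverse form: P = 51 - 4Q.
Free-market equilibrium: 51 - 4Q = 15 + 3Q gives Q* = 5.1429, P* = 30.4286.
At the ceiling price 20, quantity supplied is (20 - 15)/3 = 1.6667; supply is the short side, so Q = 1.6667 trades at P = 20.
The demand price at Q = 1.6667 is 44.3333. CS is the trapezoid between demand and 20 over [0, 1.6667]: (1/2)[(51 - 20) + (44.3333 - 20)](1.6667) = 46.1111.

46.11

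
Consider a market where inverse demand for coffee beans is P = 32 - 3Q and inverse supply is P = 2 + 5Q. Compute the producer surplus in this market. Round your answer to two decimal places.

Equilibrium: 32 - 3Q = 2 + 5Q, so Q* = 3.75 and P* = 20.75.
The supply curve's price intercept is 2, so PS = (1/2)(Q*)(P* - 2) = (1/2)(3.75)(18.75) = 35.1562.

35.16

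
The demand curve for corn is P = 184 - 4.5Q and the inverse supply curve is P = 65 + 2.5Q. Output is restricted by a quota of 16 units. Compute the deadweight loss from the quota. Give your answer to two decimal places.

Without the quota, 184 - 4.5Q = 65 + 2.5Q gives Q* = 17.
At Q = 16 the demand price is 184 - 4.5(16) = 112 and the supply price is 65 + 2.5(16) = 105.
DWL = (1/2)(gap between curves at 16) x (Q* - 16) = (1/2)(7)(1) = 3.5.

3.50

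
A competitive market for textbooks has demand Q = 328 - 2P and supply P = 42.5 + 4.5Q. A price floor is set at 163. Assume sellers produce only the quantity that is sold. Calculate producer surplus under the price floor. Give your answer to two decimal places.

Rewriting demand in inverse form: P = 164 - 0.5Q.
Free-market equilibrium: 164 - 0.5Q = 42.5 + 4.5Q gives Q* = 24.3, P* = 151.85.
At the floor price 163, quantity demanded is (164 - 163)/0.5 = 2; demand is the short side, so Q = 2 trades at P = 163.
The supply price at Q = 2 is 51.5. PS is the trapezoid between 163 and supply over [0, 2]: (1/2)[(163 - 42.5) + (163 - 51.5)](2) = 232.

232.00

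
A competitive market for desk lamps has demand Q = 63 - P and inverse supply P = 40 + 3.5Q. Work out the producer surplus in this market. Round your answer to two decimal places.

Rewriting demand in inverse form: P = 63 - Q.
Equilibrium: 63 - Q = 40 + 3.5Q, so Q* = 5.1111 and P* = 57.8889.
The supply curve's price intercept is 40, so PS = (1/2)(Q*)(P* - 40) = (1/2)(5.1111)(17.8889) = 45.716.

45.72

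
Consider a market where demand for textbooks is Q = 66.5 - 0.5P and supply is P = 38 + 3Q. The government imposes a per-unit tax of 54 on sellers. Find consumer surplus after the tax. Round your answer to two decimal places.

67.24

Rewriting demand in inverse form: P = 133 - 2Q.
Pre-tax equilibrium: 133 - 2Q = 38 + 3Q gives Q* = 19, P* = 95.
A tax on sellers shifts supply up by 54: 133 - 2Q = 38 + 3Q + 54, so Q_t = 8.2. Buyers pay P_b = 116.6; sellers receive P_s = P_b - 54 = 62.6.
CS = (1/2)(Q_t)(133 - P_b) = (1/2)(8.2)(16.4) = 67.24.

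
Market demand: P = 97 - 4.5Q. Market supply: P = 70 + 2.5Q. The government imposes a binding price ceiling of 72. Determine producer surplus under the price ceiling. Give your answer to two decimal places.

Without the control, 97 - 4.5Q = 70 + 2.5Q so Q* = 3.8571 and P* = 79.6429.
At the ceiling price 72, quantity supplied is (72 - 70)/2.5 = 0.8; supply is the short side, so Q = 0.8 trades at P = 72.
PS is the triangle above supply below 72: (1/2)(0.8)(72 - 70) = 0.8.

0.80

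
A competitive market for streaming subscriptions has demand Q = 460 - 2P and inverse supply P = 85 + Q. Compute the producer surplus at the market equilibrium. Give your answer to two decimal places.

Rewriting demand in inverse form: P = 230 - 0.5Q.
Equilibrium: 230 - 0.5Q = 85 + Q, so Q* = 96.6667 and P* = 181.6667.
The supply curve's price intercept is 85, so PS = (1/2)(Q*)(P* - 85) = (1/2)(96.6667)(96.6667) = 4672.2222.

4672.22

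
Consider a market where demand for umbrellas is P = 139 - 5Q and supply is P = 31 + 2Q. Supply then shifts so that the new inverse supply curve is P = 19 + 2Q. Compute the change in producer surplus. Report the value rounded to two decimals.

55.84

Initial equilibrium: Q_0 = 15.4286, P_0 = 61.8571; CS_0 = (1/2)(15.4286)(77.1429) = 595.102, PS_0 = (1/2)(15.4286)(30.8571) = 238.0408.
New equilibrium: 139 - 5Q = 19 + 2Q gives Q_1 = 17.1429, P_1 = 53.2857; CS_1 = 734.6939, PS_1 = 293.8776.
Change in producer surplus = 293.8776 - 238.0408 = 55.8367.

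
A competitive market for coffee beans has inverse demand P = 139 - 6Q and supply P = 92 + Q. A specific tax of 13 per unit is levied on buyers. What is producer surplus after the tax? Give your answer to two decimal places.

Without the tax, 139 - 6Q = 92 + Q so Q* = 6.7143 and P* = 98.7143.
A tax on buyers shifts demand down by 13: (139 - 13) - 6Q = 92 + Q, so Q_t = 4.8571. Buyers pay P_b = 109.8571; sellers receive P_s = P_b - 13 = 96.8571.
Producer surplus is the triangle above supply below P_s: (1/2)(4.8571)(96.8571 - 92) = 11.7959.

11.80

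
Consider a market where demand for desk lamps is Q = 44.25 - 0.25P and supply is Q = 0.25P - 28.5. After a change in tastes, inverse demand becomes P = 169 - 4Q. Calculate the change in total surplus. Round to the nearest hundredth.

Rewriting demand in inverse form: P = 177 - 4Q.
Rewriting supply in inverse form: P = 114 + 4Q.
Initial equilibrium: Q_0 = 7.875, P_0 = 145.5; CS_0 = (1/2)(7.875)(31.5) = 124.0312, PS_0 = (1/2)(7.875)(31.5) = 124.0312.
New equilibrium: 169 - 4Q = 114 + 4Q gives Q_1 = 6.875, P_1 = 141.5; CS_1 = 94.5312, PS_1 = 94.5312.
Change in total surplus = (94.5312 + 94.5312) - (124.0312 + 124.0312) = -59.

-59.00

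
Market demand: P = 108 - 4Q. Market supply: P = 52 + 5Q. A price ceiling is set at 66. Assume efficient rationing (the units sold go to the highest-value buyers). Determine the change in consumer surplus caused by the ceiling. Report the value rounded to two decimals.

24.49

Free-market equilibrium: 108 - 4Q = 52 + 5Q gives Q* = 6.2222, P* = 83.1111.
At the ceiling price 66, quantity supplied is (66 - 52)/5 = 2.8; supply is the short side, so Q = 2.8 trades at P = 66.
CS goes from (1/2)(6.2222)(24.8889) = 77.4321 to 101.92 (computed as (108 - 66)(2.8) - (1/2)(4)(2.8)^2), a change of 24.4879.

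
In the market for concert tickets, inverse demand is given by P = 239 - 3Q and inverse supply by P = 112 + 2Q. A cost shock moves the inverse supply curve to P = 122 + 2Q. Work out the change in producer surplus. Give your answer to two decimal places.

Initial equilibrium: Q_0 = 25.4, P_0 = 162.8; CS_0 = (1/2)(25.4)(76.2) = 967.74, PS_0 = (1/2)(25.4)(50.8) = 645.16.
New equilibrium: 239 - 3Q = 122 + 2Q gives Q_1 = 23.4, P_1 = 168.8; CS_1 = 821.34, PS_1 = 547.56.
Change in producer surplus = 547.56 - 645.16 = -97.6.

-97.60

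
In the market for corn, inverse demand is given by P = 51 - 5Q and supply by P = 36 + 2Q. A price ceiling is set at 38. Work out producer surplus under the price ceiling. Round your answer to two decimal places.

1.00

Free-market equilibrium: 51 - 5Q = 36 + 2Q gives Q* = 2.1429, P* = 40.2857.
At P = 38, sellers supply (38 - 36)/2 = 1 while buyers want more, so the quantity traded is 1 at price 38.
PS is the triangle above supply below 38: (1/2)(1)(38 - 36) = 1.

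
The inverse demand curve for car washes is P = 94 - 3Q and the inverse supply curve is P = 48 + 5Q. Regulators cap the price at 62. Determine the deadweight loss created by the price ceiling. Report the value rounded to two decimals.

Without the control, 94 - 3Q = 48 + 5Q so Q* = 5.75 and P* = 76.75.
At P = 62, sellers supply (62 - 48)/5 = 2.8 while buyers want more, so the quantity traded is 2.8 at price 62.
At Q = 2.8 the demand price is 85.6 and the supply price is 62. Deadweight loss is the triangle between the curves from 2.8 to 5.75: (1/2)(85.6 - 62)(5.75 - 2.8) = 34.81.

34.81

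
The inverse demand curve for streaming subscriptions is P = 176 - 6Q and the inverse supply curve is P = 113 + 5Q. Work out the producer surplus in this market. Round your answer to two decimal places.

Set 176 - 6Q = 113 + 5Q, which gives 63 = 11Q, so Q* = 5.7273 and P* = 176 - 6(5.7273) = 141.6364.
Producer surplus is the triangle above supply below P*: (1/2)(5.7273)(141.6364 - 113) = (1/2)(5.7273)(28.6364) = 82.0041.

82.00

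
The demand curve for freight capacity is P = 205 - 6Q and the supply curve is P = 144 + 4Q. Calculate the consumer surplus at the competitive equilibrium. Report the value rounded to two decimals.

111.63

Set 205 - 6Q = 144 + 4Q, which gives 61 = 10Q, so Q* = 6.1 and P* = 205 - 6(6.1) = 168.4.
CS is the area between the demand curve and P* from 0 to Q*: (1/2)(6.1)(36.6) = 111.63.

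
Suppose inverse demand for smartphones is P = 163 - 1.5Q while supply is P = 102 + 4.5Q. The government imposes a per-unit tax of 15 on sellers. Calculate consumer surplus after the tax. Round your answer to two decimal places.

Without the tax, 163 - 1.5Q = 102 + 4.5Q so Q* = 10.1667 and P* = 147.75.
With the tax, sellers need 15 more per unit: 163 - 1.5Q = 102 + 4.5Q + 15, so Q_t = 7.6667. Buyers pay P_b = 151.5; sellers receive P_s = P_b - 15 = 136.5.
CS = (1/2)(Q_t)(163 - P_b) = (1/2)(7.6667)(11.5) = 44.0833.

44.08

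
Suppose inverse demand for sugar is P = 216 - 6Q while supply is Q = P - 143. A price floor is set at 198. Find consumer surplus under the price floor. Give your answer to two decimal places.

27.00

Rewriting supply in inverse form: P = 143 + Q.
Free-market equilibrium: 216 - 6Q = 143 + Q gives Q* = 10.4286, P* = 153.4286.
At the floor price 198, quantity demanded is (216 - 198)/6 = 3; demand is the short side, so Q = 3 trades at P = 198.
CS is the triangle under demand above 198: (1/2)(3)(216 - 198) = 27.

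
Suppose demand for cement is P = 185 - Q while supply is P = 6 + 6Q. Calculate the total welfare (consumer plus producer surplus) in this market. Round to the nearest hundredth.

2288.64

Setting demand equal to supply, 179 = 7Q, so Q* = 25.5714 and P* = 159.4286.
Total surplus is the full triangle between the curves from 0 to Q*: (1/2)(25.5714)(185 - 6) = 2288.6429.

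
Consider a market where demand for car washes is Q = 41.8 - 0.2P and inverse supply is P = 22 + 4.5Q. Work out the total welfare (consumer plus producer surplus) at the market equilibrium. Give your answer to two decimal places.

Rewriting demand in inverse form: P = 209 - 5Q.
Setting demand equal to supply, 187 = 9.5Q, so Q* = 19.6842 and P* = 110.5789.
CS = (1/2)(19.6842)(98.4211) = 968.6704 and PS = (1/2)(19.6842)(88.5789) = 871.8033, so total surplus = 1840.4737.

1840.47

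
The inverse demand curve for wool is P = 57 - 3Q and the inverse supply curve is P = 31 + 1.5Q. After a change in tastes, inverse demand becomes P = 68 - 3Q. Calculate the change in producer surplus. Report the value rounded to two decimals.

Initial equilibrium: Q_0 = 5.7778, P_0 = 39.6667; CS_0 = (1/2)(5.7778)(17.3333) = 50.0741, PS_0 = (1/2)(5.7778)(8.6667) = 25.037.
New equilibrium: 68 - 3Q = 31 + 1.5Q gives Q_1 = 8.2222, P_1 = 43.3333; CS_1 = 101.4074, PS_1 = 50.7037.
Change in producer surplus = 50.7037 - 25.037 = 25.6667.

25.67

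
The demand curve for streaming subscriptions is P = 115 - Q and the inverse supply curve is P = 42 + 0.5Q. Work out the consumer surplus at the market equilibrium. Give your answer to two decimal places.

Setting demand equal to supply, 73 = 1.5Q, so Q* = 48.6667 and P* = 66.3333.
CS is the area between the demand curve and P* from 0 to Q*: (1/2)(48.6667)(48.6667) = 1184.2222.

1184.22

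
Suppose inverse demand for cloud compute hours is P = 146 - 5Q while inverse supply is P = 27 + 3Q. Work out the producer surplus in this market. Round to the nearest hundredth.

Set 146 - 5Q = 27 + 3Q, which gives 119 = 8Q, so Q* = 14.875 and P* = 146 - 5(14.875) = 71.625.
PS is the area between P* and the supply curve from 0 to Q*: (1/2)(14.875)(44.625) = 331.8984.

331.90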